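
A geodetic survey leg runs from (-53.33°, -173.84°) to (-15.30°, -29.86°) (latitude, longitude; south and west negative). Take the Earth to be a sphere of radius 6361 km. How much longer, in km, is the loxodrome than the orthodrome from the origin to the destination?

1774 km

Great circle: cos σ = sin φ₁ sin φ₂ + cos φ₁ cos φ₂ cos Δλ,  σ = 1.8279 rad → d_gc = 11627.1 km
Rhumb line: Δψ = +0.8342, q = Δφ/Δψ = 0.7957, d_rh = R√(Δφ²+q²Δλ²) = 13401.4 km
Excess = 13401.4 − 11627.1 = 1774.3 ≈ 1774 km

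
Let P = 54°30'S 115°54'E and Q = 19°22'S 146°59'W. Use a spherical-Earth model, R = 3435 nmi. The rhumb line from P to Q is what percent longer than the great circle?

5.7%

Great circle: σ = 1.3673 rad → d_gc = Rσ = 4696.7 nmi
Rhumb: Δφ = +0.6132, Δλ = +1.6950, Δψ = +0.7945, q = Δφ/Δψ = 0.7718 → d_rh = R√(Δφ²+q²Δλ²) = 4962.9 nmi
Excess = (4962.9 − 4696.7) / 4696.7 = 266.2 / 4696.7 = 5.67% ≈ 5.7%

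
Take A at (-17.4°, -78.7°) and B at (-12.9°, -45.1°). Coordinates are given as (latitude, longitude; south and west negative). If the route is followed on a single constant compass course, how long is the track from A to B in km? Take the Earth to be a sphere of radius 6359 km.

Rhumb course C = atan2(Δλ, Δψ) with Δψ = ln[tan(π/4+φ₂/2)/tan(π/4+φ₁/2)] = +0.0814, Δλ = +0.5864 → C = 82.10°
d = R·|Δφ| / |cos C| = 6359·0.07854 / 0.13747 = 3633 km

3633 km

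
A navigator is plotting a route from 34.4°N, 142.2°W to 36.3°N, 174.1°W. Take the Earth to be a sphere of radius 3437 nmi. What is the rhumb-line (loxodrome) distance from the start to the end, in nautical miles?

1565 nmi

Δψ = ln[tan(π/4+φ₂/2)/tan(π/4+φ₁/2)] = +0.0407;  Δφ = +0.0332 rad,  Δλ = -0.5568 rad
q = Δφ/Δψ = 0.8156
d = R·√(Δφ² + q²Δλ²) = 3437·0.45528 = 1565 nmi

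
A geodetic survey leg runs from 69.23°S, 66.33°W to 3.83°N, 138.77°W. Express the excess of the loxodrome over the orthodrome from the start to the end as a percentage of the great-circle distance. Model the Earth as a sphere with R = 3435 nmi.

2.8%

Great circle: σ = 1.5265 rad → d_gc = Rσ = 5243.5 nmi
Rhumb: Δφ = +1.2751, Δλ = -1.2643, Δψ = +1.7637, q = Δφ/Δψ = 0.7230 → d_rh = R√(Δφ²+q²Δλ²) = 5389.2 nmi
Excess = (5389.2 − 5243.5) / 5243.5 = 145.7 / 5243.5 = 2.78% ≈ 2.8%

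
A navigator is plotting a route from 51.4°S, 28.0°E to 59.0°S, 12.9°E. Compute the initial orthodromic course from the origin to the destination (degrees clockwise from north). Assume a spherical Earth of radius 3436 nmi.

222.6°

θ = atan2( sin Δλ·cos φ₂ ,  cos φ₁ sin φ₂ − sin φ₁ cos φ₂ cos Δλ )
  = atan2(-0.1342, -0.1462) = 222.55°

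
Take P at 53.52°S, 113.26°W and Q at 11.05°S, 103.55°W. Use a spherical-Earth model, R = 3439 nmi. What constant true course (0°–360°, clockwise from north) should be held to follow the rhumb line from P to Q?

10.5°

Δψ = ln[tan(π/4+φ₂/2)/tan(π/4+φ₁/2)] = +0.9159
Δλ = +0.1695 rad (taken the short way round)
course = atan2(Δλ, Δψ) = 10.48°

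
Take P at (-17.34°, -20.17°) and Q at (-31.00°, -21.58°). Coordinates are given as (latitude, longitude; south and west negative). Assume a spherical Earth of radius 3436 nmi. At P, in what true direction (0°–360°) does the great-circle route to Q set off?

185.1°

N = sin Δλ·cos φ₂ = -0.0211;  D = cos φ₁ sin φ₂ − sin φ₁ cos φ₂ cos Δλ = -0.2362
initial course = atan2(N, D) = 185.10°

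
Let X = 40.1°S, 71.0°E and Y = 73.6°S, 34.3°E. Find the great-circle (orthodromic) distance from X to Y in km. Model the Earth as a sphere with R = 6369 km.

Haversine: a = sin²(Δφ/2)+cos φ₁ cos φ₂ sin²(Δλ/2) = 0.10446;  σ = 2·atan2(√a,√(1−a))
σ = 37.714° → d = Rσ = 6369·0.65823 = 4192 km

4192 km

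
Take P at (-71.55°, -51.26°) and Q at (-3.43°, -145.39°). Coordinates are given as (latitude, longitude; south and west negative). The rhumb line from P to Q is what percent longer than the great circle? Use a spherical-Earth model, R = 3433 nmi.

Great circle: σ = 1.5368 rad → d_gc = Rσ = 5275.8 nmi
Rhumb: Δφ = +1.1889, Δλ = -1.6429, Δψ = +1.7577, q = Δφ/Δψ = 0.6764 → d_rh = R√(Δφ²+q²Δλ²) = 5586.8 nmi
Excess = (5586.8 − 5275.8) / 5275.8 = 311.0 / 5275.8 = 5.89% ≈ 5.9%

5.9%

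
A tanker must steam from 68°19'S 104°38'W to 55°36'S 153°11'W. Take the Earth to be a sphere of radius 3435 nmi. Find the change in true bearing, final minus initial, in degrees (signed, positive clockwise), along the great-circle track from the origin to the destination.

+43.7°

Initial bearing θ₁ = atan2(sin Δλ cos φ₂, cos φ₁ sin φ₂ − sin φ₁ cos φ₂ cos Δλ) = 275.75°
Final bearing θ₂ = (initial bearing from the destination back to the start) + 180° = 319.41°
Δθ = θ₂ − θ₁ = +43.7°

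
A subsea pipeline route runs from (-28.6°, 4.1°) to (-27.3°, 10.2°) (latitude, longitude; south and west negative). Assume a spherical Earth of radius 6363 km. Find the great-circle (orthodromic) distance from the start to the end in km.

cos σ = sin φ₁ sin φ₂ + cos φ₁ cos φ₂ cos Δλ
      = sin(-28.60°)sin(-27.30°) + cos(-28.60°)cos(-27.30°)cos(6.10°) = 0.9953
σ = 5.542° → d = Rσ = 6363·0.09673 = 616 km

616 km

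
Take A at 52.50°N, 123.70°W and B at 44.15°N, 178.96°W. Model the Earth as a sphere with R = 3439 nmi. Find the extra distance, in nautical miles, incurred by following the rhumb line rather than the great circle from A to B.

51 nmi

Great circle: cos σ = sin φ₁ sin φ₂ + cos φ₁ cos φ₂ cos Δλ,  σ = 0.6410 rad → d_gc = 2204.3 nmi
Rhumb line: Δψ = -0.2199, q = Δφ/Δψ = 0.6628, d_rh = R√(Δφ²+q²Δλ²) = 2254.9 nmi
Excess = 2254.9 − 2204.3 = 50.6 ≈ 51 nmi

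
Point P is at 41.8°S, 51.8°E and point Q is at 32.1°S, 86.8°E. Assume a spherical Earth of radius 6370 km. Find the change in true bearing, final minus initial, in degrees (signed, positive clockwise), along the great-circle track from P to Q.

-21.5°

At departure: θ₁ = atan2(sin Δλ cos φ₂, cos φ₁ sin φ₂ − sin φ₁ cos φ₂ cos Δλ) = 82.22°
At arrival: θ₂ = atan2(sin Δλ cos φ₁, −cos φ₂ sin φ₁ + sin φ₂ cos φ₁ cos Δλ) = 60.68°
Δθ = θ₂ − θ₁ = -21.5°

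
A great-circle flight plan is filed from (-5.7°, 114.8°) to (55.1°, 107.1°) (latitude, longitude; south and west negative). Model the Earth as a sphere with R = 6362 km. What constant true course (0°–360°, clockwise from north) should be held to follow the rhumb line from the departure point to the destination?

Meridional parts: M(φ₁)=-0.0996, M(φ₂)=+1.1573 → ΔM = +1.2569;  Δλ = -0.1344 rad
tan C = Δλ / ΔM = -0.1069 → C = 353.90°

353.9°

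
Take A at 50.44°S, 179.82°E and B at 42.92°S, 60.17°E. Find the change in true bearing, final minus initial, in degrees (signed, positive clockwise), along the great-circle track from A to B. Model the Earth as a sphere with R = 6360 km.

At departure: θ₁ = atan2(sin Δλ cos φ₂, cos φ₁ sin φ₂ − sin φ₁ cos φ₂ cos Δλ) = 221.75°
At arrival: θ₂ = atan2(sin Δλ cos φ₁, −cos φ₂ sin φ₁ + sin φ₂ cos φ₁ cos Δλ) = 324.61°
Δθ = θ₂ − θ₁ = +102.9°

+102.9°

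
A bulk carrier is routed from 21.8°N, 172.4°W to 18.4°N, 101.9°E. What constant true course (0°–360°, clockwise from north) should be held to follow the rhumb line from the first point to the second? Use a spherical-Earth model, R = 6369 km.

Δψ = ln[tan(π/4+φ₂/2)/tan(π/4+φ₁/2)] = -0.0632
Δλ = -1.4957 rad (taken the short way round)
course = atan2(Δλ, Δψ) = 267.58°

267.6°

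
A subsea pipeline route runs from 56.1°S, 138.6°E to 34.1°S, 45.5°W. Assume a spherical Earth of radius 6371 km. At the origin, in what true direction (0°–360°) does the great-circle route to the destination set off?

θ = atan2( sin Δλ·cos φ₂ ,  cos φ₁ sin φ₂ − sin φ₁ cos φ₂ cos Δλ )
  = atan2(+0.0592, -0.9982) = 176.61°

176.6°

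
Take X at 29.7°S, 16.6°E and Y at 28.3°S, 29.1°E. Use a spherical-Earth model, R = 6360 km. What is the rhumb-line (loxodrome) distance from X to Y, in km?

Δψ = ln[tan(π/4+φ₂/2)/tan(π/4+φ₁/2)] = +0.0279;  Δφ = +0.0244 rad,  Δλ = +0.2182 rad
q = Δφ/Δψ = 0.8746
d = R·√(Δφ² + q²Δλ²) = 6360·0.19236 = 1223 km

1223 km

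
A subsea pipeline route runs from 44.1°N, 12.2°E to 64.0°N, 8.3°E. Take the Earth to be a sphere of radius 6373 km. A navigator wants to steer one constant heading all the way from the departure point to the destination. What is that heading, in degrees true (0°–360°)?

Meridional parts: M(φ₁)=+0.8593, M(φ₂)=+1.4659 → ΔM = +0.6066;  Δλ = -0.0681 rad
tan C = Δλ / ΔM = -0.1122 → C = 353.60°

353.6°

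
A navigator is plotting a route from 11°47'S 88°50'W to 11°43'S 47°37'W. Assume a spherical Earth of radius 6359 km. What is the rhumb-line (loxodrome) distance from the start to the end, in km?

Δψ = ln[tan(π/4+φ₂/2)/tan(π/4+φ₁/2)] = +0.0012;  Δφ = +0.0012 rad,  Δλ = +0.7194 rad
q = Δφ/Δψ = 0.9790
d = R·√(Δφ² + q²Δλ²) = 6359·0.70429 = 4479 km

4479 km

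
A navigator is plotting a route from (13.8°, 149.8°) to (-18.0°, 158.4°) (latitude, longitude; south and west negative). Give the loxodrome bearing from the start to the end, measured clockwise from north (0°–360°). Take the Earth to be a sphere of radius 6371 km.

165.1°

Δψ = ln[tan(π/4+φ₂/2)/tan(π/4+φ₁/2)] = -0.5627
Δλ = +0.1501 rad (taken the short way round)
course = atan2(Δλ, Δψ) = 165.06°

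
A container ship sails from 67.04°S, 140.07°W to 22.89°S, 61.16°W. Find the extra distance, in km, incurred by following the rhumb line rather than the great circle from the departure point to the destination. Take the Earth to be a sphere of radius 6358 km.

Great circle: cos σ = sin φ₁ sin φ₂ + cos φ₁ cos φ₂ cos Δλ,  σ = 1.1293 rad → d_gc = 7180.2 km
Rhumb line: Δψ = +1.1835, q = Δφ/Δψ = 0.6511, d_rh = R√(Δφ²+q²Δλ²) = 7517.0 km
Excess = 7517.0 − 7180.2 = 336.8 ≈ 337 km

337 km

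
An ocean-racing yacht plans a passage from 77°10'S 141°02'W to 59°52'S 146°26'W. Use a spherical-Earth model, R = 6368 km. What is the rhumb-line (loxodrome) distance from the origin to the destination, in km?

Δψ = ln[tan(π/4+φ₂/2)/tan(π/4+φ₁/2)] = +0.8728;  Δφ = +0.3019 rad,  Δλ = -0.0942 rad
q = Δφ/Δψ = 0.3459
d = R·√(Δφ² + q²Δλ²) = 6368·0.30370 = 1934 km

1934 km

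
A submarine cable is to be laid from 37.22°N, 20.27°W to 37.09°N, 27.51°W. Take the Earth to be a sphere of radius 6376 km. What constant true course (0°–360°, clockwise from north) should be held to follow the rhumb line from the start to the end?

Δψ = ln[tan(π/4+φ₂/2)/tan(π/4+φ₁/2)] = -0.0028
Δλ = -0.1264 rad (taken the short way round)
course = atan2(Δλ, Δψ) = 268.71°

268.7°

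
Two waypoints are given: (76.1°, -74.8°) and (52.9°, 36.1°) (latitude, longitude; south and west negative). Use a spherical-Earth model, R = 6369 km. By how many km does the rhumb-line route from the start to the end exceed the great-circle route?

Great circle: cos σ = sin φ₁ sin φ₂ + cos φ₁ cos φ₂ cos Δλ,  σ = 0.7633 rad → d_gc = 4861.7 km
Rhumb line: Δψ = -1.0126, q = Δφ/Δψ = 0.3999, d_rh = R√(Δφ²+q²Δλ²) = 5563.3 km
Excess = 5563.3 − 4861.7 = 701.6 ≈ 702 km

702 km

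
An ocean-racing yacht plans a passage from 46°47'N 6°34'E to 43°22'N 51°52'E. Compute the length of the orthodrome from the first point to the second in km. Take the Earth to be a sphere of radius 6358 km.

Haversine: a = sin²(Δφ/2)+cos φ₁ cos φ₂ sin²(Δλ/2) = 0.07471;  σ = 2·atan2(√a,√(1−a))
σ = 31.726° → d = Rσ = 6358·0.55372 = 3521 km

3521 km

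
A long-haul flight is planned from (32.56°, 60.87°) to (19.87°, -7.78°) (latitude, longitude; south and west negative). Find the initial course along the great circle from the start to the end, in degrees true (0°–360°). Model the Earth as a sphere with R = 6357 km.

N = sin Δλ·cos φ₂ = -0.8759;  D = cos φ₁ sin φ₂ − sin φ₁ cos φ₂ cos Δλ = +0.1022
initial course = atan2(N, D) = 276.65°

276.7°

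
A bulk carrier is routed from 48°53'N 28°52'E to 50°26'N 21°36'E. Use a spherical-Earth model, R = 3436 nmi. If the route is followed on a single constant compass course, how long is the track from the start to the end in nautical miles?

Δψ = ln[tan(π/4+φ₂/2)/tan(π/4+φ₁/2)] = +0.0418;  Δφ = +0.0271 rad,  Δλ = -0.1268 rad
q = Δφ/Δψ = 0.6473
d = R·√(Δφ² + q²Δλ²) = 3436·0.08643 = 297 nmi

297 nmi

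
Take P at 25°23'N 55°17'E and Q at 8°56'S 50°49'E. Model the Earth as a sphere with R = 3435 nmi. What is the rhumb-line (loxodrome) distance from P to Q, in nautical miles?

2074 nmi

Rhumb course C = atan2(Δλ, Δψ) with Δψ = ln[tan(π/4+φ₂/2)/tan(π/4+φ₁/2)] = -0.6148, Δλ = -0.0780 → C = 187.23°
d = R·|Δφ| / |cos C| = 3435·0.59894 / 0.99206 = 2074 nmi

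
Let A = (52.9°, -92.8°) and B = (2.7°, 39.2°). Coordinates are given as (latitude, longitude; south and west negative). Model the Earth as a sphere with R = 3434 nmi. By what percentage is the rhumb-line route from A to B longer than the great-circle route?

9.1%

Great circle: σ = 1.9451 rad → d_gc = Rσ = 6679.4 nmi
Rhumb: Δφ = -0.8762, Δλ = +2.3038, Δψ = -1.0448, q = Δφ/Δψ = 0.8386 → d_rh = R√(Δφ²+q²Δλ²) = 7284.8 nmi
Excess = (7284.8 − 6679.4) / 6679.4 = 605.4 / 6679.4 = 9.06% ≈ 9.1%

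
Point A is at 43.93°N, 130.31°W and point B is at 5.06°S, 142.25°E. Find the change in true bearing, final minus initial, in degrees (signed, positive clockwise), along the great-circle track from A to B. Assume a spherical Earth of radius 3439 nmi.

-38.5°

At departure: θ₁ = atan2(sin Δλ cos φ₂, cos φ₁ sin φ₂ − sin φ₁ cos φ₂ cos Δλ) = 264.58°
At arrival: θ₂ = atan2(sin Δλ cos φ₁, −cos φ₂ sin φ₁ + sin φ₂ cos φ₁ cos Δλ) = 226.04°
Δθ = θ₂ − θ₁ = -38.5°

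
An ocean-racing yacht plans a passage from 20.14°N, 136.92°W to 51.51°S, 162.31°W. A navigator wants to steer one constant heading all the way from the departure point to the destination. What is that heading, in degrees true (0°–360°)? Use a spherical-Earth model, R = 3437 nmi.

Meridional parts: M(φ₁)=+0.3590, M(φ₂)=-1.0523 → ΔM = -1.4113;  Δλ = -0.4431 rad
tan C = Δλ / ΔM = +0.3140 → C = 197.43°

197.4°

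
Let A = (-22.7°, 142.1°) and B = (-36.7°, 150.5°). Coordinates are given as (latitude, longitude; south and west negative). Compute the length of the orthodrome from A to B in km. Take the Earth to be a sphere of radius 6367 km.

1752 km

Haversine: a = sin²(Δφ/2)+cos φ₁ cos φ₂ sin²(Δλ/2) = 0.01882;  σ = 2·atan2(√a,√(1−a))
σ = 15.770° → d = Rσ = 6367·0.27524 = 1752 km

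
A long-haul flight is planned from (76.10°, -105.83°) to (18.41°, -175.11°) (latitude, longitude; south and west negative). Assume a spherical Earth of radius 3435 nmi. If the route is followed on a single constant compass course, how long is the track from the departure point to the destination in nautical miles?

Δψ = ln[tan(π/4+φ₂/2)/tan(π/4+φ₁/2)] = -1.7776;  Δφ = -1.0069 rad,  Δλ = -1.2092 rad
q = Δφ/Δψ = 0.5664
d = R·√(Δφ² + q²Δλ²) = 3435·1.21775 = 4183 nmi

4183 nmi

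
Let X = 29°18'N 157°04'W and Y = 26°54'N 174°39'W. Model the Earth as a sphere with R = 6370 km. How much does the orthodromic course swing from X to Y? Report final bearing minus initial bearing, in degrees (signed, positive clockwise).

-8.3°

Initial bearing θ₁ = atan2(sin Δλ cos φ₂, cos φ₁ sin φ₂ − sin φ₁ cos φ₂ cos Δλ) = 265.44°
Final bearing θ₂ = (initial bearing from the destination back to the start) + 180° = 257.11°
Δθ = θ₂ − θ₁ = -8.3°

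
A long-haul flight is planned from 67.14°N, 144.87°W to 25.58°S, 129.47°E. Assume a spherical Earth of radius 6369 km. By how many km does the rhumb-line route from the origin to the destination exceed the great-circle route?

306 km

Great circle: cos σ = sin φ₁ sin φ₂ + cos φ₁ cos φ₂ cos Δλ,  σ = 1.9512 rad → d_gc = 12427.5 km
Rhumb line: Δψ = -2.0607, q = Δφ/Δψ = 0.7853, d_rh = R√(Δφ²+q²Δλ²) = 12733.6 km
Excess = 12733.6 − 12427.5 = 306.1 ≈ 306 km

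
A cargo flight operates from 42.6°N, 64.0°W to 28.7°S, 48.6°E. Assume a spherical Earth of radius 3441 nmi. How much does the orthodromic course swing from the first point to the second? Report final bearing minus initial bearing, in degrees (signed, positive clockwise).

+25.2°

At departure: θ₁ = atan2(sin Δλ cos φ₂, cos φ₁ sin φ₂ − sin φ₁ cos φ₂ cos Δλ) = 98.80°
At arrival: θ₂ = atan2(sin Δλ cos φ₁, −cos φ₂ sin φ₁ + sin φ₂ cos φ₁ cos Δλ) = 123.97°
Δθ = θ₂ − θ₁ = +25.2°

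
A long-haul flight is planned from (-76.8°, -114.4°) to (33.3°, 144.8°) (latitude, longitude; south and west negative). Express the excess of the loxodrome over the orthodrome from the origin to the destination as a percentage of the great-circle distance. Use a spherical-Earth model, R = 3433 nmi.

4.5%

Great circle: σ = 2.1776 rad → d_gc = Rσ = 7475.8 nmi
Rhumb: Δφ = +1.9216, Δλ = -1.7593, Δψ = +2.7737, q = Δφ/Δψ = 0.6928 → d_rh = R√(Δφ²+q²Δλ²) = 7812.0 nmi
Excess = (7812.0 − 7475.8) / 7475.8 = 336.2 / 7475.8 = 4.50% ≈ 4.5%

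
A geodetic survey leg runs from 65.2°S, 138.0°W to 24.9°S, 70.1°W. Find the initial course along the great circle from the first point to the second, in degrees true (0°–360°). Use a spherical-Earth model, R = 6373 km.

θ = atan2( sin Δλ·cos φ₂ ,  cos φ₁ sin φ₂ − sin φ₁ cos φ₂ cos Δλ )
  = atan2(+0.8404, +0.1332) = 81.00°

81.0°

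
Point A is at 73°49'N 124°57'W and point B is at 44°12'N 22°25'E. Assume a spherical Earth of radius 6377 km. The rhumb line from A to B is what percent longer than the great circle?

Great circle: σ = 1.0457 rad → d_gc = Rσ = 6668.6 km
Rhumb: Δφ = -0.5169, Δλ = +2.5720, Δψ = -1.0889, q = Δφ/Δψ = 0.4747 → d_rh = R√(Δφ²+q²Δλ²) = 8454.8 km
Excess = (8454.8 − 6668.6) / 6668.6 = 1786.2 / 6668.6 = 26.79% ≈ 26.8%

26.8%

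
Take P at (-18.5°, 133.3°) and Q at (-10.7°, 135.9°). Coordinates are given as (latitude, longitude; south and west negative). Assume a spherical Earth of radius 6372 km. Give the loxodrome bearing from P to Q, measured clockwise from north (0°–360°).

17.9°

Meridional parts: M(φ₁)=-0.3286, M(φ₂)=-0.1878 → ΔM = +0.1408;  Δλ = +0.0454 rad
tan C = Δλ / ΔM = +0.3223 → C = 17.86°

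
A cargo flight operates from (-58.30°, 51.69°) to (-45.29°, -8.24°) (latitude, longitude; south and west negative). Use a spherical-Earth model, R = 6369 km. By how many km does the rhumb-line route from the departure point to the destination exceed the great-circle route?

Great circle: cos σ = sin φ₁ sin φ₂ + cos φ₁ cos φ₂ cos Δλ,  σ = 0.6602 rad → d_gc = 4204.7 km
Rhumb line: Δψ = +0.3705, q = Δφ/Δψ = 0.6128, d_rh = R√(Δφ²+q²Δλ²) = 4331.0 km
Excess = 4331.0 − 4204.7 = 126.3 ≈ 126 km

126 km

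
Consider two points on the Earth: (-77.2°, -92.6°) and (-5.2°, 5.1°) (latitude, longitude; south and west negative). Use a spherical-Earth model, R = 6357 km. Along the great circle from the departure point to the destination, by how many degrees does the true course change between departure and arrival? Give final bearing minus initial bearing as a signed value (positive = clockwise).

At departure: θ₁ = atan2(sin Δλ cos φ₂, cos φ₁ sin φ₂ − sin φ₁ cos φ₂ cos Δλ) = 98.65°
At arrival: θ₂ = atan2(sin Δλ cos φ₁, −cos φ₂ sin φ₁ + sin φ₂ cos φ₁ cos Δλ) = 12.71°
Δθ = θ₂ − θ₁ = -85.9°

-85.9°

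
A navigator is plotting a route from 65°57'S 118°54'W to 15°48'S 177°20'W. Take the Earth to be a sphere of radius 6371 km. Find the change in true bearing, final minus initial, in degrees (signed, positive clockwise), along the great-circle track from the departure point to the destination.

At departure: θ₁ = atan2(sin Δλ cos φ₂, cos φ₁ sin φ₂ − sin φ₁ cos φ₂ cos Δλ) = 293.06°
At arrival: θ₂ = atan2(sin Δλ cos φ₁, −cos φ₂ sin φ₁ + sin φ₂ cos φ₁ cos Δλ) = 337.06°
Δθ = θ₂ − θ₁ = +44.0°

+44.0°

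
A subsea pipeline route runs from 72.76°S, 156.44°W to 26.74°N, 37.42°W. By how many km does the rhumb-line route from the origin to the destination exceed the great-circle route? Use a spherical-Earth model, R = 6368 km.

929 km

Great circle: cos σ = sin φ₁ sin φ₂ + cos φ₁ cos φ₂ cos Δλ,  σ = 2.1629 rad → d_gc = 13773.5 km
Rhumb line: Δψ = +2.3712, q = Δφ/Δψ = 0.7324, d_rh = R√(Δφ²+q²Δλ²) = 14702.1 km
Excess = 14702.1 − 13773.5 = 928.6 ≈ 929 km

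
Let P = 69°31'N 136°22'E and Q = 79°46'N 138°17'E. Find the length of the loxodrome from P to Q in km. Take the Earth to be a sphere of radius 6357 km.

Rhumb course C = atan2(Δλ, Δψ) with Δψ = ln[tan(π/4+φ₂/2)/tan(π/4+φ₁/2)] = +0.7020, Δλ = +0.0335 → C = 2.73°
d = R·|Δφ| / |cos C| = 6357·0.17890 / 0.99887 = 1139 km

1139 km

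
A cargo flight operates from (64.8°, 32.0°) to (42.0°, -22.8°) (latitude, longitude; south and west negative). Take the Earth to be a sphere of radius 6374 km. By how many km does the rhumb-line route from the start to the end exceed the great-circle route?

Great circle: cos σ = sin φ₁ sin φ₂ + cos φ₁ cos φ₂ cos Δλ,  σ = 0.6635 rad → d_gc = 4229.2 km
Rhumb line: Δψ = -0.6891, q = Δφ/Δψ = 0.5775, d_rh = R√(Δφ²+q²Δλ²) = 4339.2 km
Excess = 4339.2 − 4229.2 = 110.0 ≈ 110 km

110 km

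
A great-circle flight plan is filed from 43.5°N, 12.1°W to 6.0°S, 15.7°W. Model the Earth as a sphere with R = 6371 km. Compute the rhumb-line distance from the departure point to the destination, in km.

Rhumb course C = atan2(Δλ, Δψ) with Δψ = ln[tan(π/4+φ₂/2)/tan(π/4+φ₁/2)] = -0.9497, Δλ = -0.0628 → C = 183.79°
d = R·|Δφ| / |cos C| = 6371·0.86394 / 0.99782 = 5516 km

5516 km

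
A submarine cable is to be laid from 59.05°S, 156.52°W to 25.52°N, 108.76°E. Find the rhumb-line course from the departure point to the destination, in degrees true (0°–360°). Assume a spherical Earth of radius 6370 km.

316.6°

Meridional parts: M(φ₁)=-1.2843, M(φ₂)=+0.4609 → ΔM = +1.7452;  Δλ = -1.6532 rad
tan C = Δλ / ΔM = -0.9473 → C = 316.55°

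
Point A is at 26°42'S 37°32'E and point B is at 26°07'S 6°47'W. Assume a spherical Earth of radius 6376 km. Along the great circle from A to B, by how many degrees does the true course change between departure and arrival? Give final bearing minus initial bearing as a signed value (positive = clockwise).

Initial bearing θ₁ = atan2(sin Δλ cos φ₂, cos φ₁ sin φ₂ − sin φ₁ cos φ₂ cos Δλ) = 260.53°
Final bearing θ₂ = (initial bearing from the destination back to the start) + 180° = 281.07°
Δθ = θ₂ − θ₁ = +20.5°

+20.5°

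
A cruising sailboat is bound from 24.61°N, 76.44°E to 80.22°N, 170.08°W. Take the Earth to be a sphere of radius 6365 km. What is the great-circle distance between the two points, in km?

cos σ = sin φ₁ sin φ₂ + cos φ₁ cos φ₂ cos Δλ
      = sin(24.61°)sin(80.22°) + cos(24.61°)cos(80.22°)cos(113.48°) = 0.3489
σ = 69.583° → d = Rσ = 6365·1.21445 = 7730 km

7730 km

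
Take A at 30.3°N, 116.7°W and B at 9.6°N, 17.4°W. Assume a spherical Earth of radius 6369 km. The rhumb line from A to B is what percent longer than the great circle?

2.1%

Great circle: σ = 1.6243 rad → d_gc = Rσ = 10344.9 km
Rhumb: Δφ = -0.3613, Δλ = +1.7331, Δψ = -0.3870, q = Δφ/Δψ = 0.9335 → d_rh = R√(Δφ²+q²Δλ²) = 10557.9 km
Excess = (10557.9 − 10344.9) / 10344.9 = 213.0 / 10344.9 = 2.06% ≈ 2.1%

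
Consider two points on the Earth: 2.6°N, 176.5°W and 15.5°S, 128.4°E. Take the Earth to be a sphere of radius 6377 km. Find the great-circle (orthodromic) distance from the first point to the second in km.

6390 km

cos σ = sin φ₁ sin φ₂ + cos φ₁ cos φ₂ cos Δλ
      = sin(2.60°)sin(-15.50°) + cos(2.60°)cos(-15.50°)cos(-55.10°) = 0.5386
σ = 57.408° → d = Rσ = 6377·1.00197 = 6390 km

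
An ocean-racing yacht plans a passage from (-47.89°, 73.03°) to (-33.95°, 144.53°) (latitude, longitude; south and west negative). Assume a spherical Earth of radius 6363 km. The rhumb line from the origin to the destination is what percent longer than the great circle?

Great circle: σ = 0.9387 rad → d_gc = Rσ = 5973.2 km
Rhumb: Δφ = +0.2433, Δλ = +1.2479, Δψ = +0.3240, q = Δφ/Δψ = 0.7509 → d_rh = R√(Δφ²+q²Δλ²) = 6160.5 km
Excess = (6160.5 − 5973.2) / 5973.2 = 187.3 / 5973.2 = 3.14% ≈ 3.1%

3.1%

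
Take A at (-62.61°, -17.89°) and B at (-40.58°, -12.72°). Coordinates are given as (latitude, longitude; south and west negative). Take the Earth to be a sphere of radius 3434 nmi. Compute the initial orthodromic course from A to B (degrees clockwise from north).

10.4°

θ = atan2( sin Δλ·cos φ₂ ,  cos φ₁ sin φ₂ − sin φ₁ cos φ₂ cos Δλ )
  = atan2(+0.0684, +0.3723) = 10.41°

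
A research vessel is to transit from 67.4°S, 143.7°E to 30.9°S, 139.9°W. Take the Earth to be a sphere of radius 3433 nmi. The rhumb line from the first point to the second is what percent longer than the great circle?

4.8%

Great circle: σ = 0.9865 rad → d_gc = Rσ = 3386.5 nmi
Rhumb: Δφ = +0.6370, Δλ = +1.3334, Δψ = +1.0428, q = Δφ/Δψ = 0.6109 → d_rh = R√(Δφ²+q²Δλ²) = 3550.1 nmi
Excess = (3550.1 − 3386.5) / 3386.5 = 163.6 / 3386.5 = 4.83% ≈ 4.8%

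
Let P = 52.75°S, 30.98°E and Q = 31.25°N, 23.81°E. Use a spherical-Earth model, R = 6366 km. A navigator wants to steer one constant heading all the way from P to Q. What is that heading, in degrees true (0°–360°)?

Δψ = ln[tan(π/4+φ₂/2)/tan(π/4+φ₁/2)] = +1.6623
Δλ = -0.1251 rad (taken the short way round)
course = atan2(Δλ, Δψ) = 355.69°

355.7°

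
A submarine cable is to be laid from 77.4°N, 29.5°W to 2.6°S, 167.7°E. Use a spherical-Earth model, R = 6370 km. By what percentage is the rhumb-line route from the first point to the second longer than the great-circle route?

23.2%

Great circle: σ = 1.8260 rad → d_gc = Rσ = 11631.6 km
Rhumb: Δφ = -1.3963, Δλ = -2.8414, Δψ = -2.2490, q = Δφ/Δψ = 0.6208 → d_rh = R√(Δφ²+q²Δλ²) = 14330.8 km
Excess = (14330.8 − 11631.6) / 11631.6 = 2699.2 / 11631.6 = 23.21% ≈ 23.2%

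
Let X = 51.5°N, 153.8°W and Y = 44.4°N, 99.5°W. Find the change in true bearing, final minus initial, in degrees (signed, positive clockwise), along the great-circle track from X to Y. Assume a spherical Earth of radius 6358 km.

At departure: θ₁ = atan2(sin Δλ cos φ₂, cos φ₁ sin φ₂ − sin φ₁ cos φ₂ cos Δλ) = 79.34°
At arrival: θ₂ = atan2(sin Δλ cos φ₁, −cos φ₂ sin φ₁ + sin φ₂ cos φ₁ cos Δλ) = 121.10°
Δθ = θ₂ − θ₁ = +41.8°

+41.8°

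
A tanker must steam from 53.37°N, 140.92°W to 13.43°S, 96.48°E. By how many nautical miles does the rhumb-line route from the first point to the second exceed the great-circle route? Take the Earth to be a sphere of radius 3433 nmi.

Great circle: cos σ = sin φ₁ sin φ₂ + cos φ₁ cos φ₂ cos Δλ,  σ = 2.0933 rad → d_gc = 7186.3 nmi
Rhumb line: Δψ = -1.3422, q = Δφ/Δψ = 0.8686, d_rh = R√(Δφ²+q²Δλ²) = 7532.3 nmi
Excess = 7532.3 − 7186.3 = 346.0 ≈ 346 nmi

346 nmi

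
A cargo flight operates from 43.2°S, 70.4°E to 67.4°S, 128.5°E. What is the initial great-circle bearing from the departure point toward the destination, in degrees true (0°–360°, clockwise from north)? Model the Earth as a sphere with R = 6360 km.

N = sin Δλ·cos φ₂ = +0.3263;  D = cos φ₁ sin φ₂ − sin φ₁ cos φ₂ cos Δλ = -0.5340
initial course = atan2(N, D) = 148.58°

148.6°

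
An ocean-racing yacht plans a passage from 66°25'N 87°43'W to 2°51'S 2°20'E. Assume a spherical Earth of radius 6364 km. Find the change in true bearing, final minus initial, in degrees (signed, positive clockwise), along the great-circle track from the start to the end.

At departure: θ₁ = atan2(sin Δλ cos φ₂, cos φ₁ sin φ₂ − sin φ₁ cos φ₂ cos Δλ) = 91.10°
At arrival: θ₂ = atan2(sin Δλ cos φ₁, −cos φ₂ sin φ₁ + sin φ₂ cos φ₁ cos Δλ) = 156.39°
Δθ = θ₂ − θ₁ = +65.3°

+65.3°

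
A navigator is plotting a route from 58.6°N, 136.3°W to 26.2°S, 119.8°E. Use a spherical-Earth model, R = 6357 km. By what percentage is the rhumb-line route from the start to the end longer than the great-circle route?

Great circle: σ = 2.0819 rad → d_gc = Rσ = 13234.7 km
Rhumb: Δφ = -1.4800, Δλ = -1.8134, Δψ = -1.7432, q = Δφ/Δψ = 0.8490 → d_rh = R√(Δφ²+q²Δλ²) = 13576.4 km
Excess = (13576.4 − 13234.7) / 13234.7 = 341.7 / 13234.7 = 2.58% ≈ 2.6%

2.6%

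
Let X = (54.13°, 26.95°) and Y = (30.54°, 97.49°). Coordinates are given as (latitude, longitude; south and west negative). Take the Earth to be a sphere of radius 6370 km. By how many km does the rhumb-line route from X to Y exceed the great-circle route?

197 km

Great circle: cos σ = sin φ₁ sin φ₂ + cos φ₁ cos φ₂ cos Δλ,  σ = 0.9522 rad → d_gc = 6065.5 km
Rhumb line: Δψ = -0.5678, q = Δφ/Δψ = 0.7251, d_rh = R√(Δφ²+q²Δλ²) = 6262.1 km
Excess = 6262.1 − 6065.5 = 196.6 ≈ 197 km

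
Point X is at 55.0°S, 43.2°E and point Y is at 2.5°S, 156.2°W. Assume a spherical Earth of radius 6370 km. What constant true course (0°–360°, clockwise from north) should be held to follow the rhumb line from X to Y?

68.4°

Meridional parts: M(φ₁)=-1.1542, M(φ₂)=-0.0436 → ΔM = +1.1106;  Δλ = +2.8030 rad
tan C = Δλ / ΔM = +2.5239 → C = 68.39°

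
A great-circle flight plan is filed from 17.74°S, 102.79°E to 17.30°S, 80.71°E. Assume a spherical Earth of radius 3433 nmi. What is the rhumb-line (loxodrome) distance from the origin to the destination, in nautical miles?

1262 nmi

Δψ = ln[tan(π/4+φ₂/2)/tan(π/4+φ₁/2)] = +0.0081;  Δφ = +0.0077 rad,  Δλ = -0.3854 rad
q = Δφ/Δψ = 0.9536
d = R·√(Δφ² + q²Δλ²) = 3433·0.36757 = 1262 nmi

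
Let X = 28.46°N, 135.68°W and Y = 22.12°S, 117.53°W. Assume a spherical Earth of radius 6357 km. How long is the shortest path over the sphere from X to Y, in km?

5939 km

Haversine: a = sin²(Δφ/2)+cos φ₁ cos φ₂ sin²(Δλ/2) = 0.20276;  σ = 2·atan2(√a,√(1−a))
σ = 53.525° → d = Rσ = 6357·0.93418 = 5939 km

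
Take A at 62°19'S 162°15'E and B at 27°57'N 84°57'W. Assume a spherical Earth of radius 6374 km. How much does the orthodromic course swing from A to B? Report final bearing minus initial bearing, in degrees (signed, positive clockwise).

Initial bearing θ₁ = atan2(sin Δλ cos φ₂, cos φ₁ sin φ₂ − sin φ₁ cos φ₂ cos Δλ) = 95.99°
Final bearing θ₂ = (initial bearing from the destination back to the start) + 180° = 31.54°
Δθ = θ₂ − θ₁ = -64.4°

-64.4°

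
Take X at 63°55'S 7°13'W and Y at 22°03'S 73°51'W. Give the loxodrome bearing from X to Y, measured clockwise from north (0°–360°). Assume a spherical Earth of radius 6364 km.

Δψ = ln[tan(π/4+φ₂/2)/tan(π/4+φ₁/2)] = +1.0679
Δλ = -1.1630 rad (taken the short way round)
course = atan2(Δλ, Δψ) = 312.56°

312.6°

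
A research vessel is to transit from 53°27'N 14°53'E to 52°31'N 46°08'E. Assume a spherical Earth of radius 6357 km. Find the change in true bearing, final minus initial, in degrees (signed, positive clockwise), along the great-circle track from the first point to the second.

At departure: θ₁ = atan2(sin Δλ cos φ₂, cos φ₁ sin φ₂ − sin φ₁ cos φ₂ cos Δλ) = 80.18°
At arrival: θ₂ = atan2(sin Δλ cos φ₁, −cos φ₂ sin φ₁ + sin φ₂ cos φ₁ cos Δλ) = 105.36°
Δθ = θ₂ − θ₁ = +25.2°

+25.2°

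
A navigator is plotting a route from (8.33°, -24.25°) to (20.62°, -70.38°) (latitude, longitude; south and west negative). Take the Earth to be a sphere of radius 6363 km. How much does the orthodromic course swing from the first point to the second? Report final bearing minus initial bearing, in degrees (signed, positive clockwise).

Initial bearing θ₁ = atan2(sin Δλ cos φ₂, cos φ₁ sin φ₂ − sin φ₁ cos φ₂ cos Δλ) = 290.66°
Final bearing θ₂ = (initial bearing from the destination back to the start) + 180° = 278.44°
Δθ = θ₂ − θ₁ = -12.2°

-12.2°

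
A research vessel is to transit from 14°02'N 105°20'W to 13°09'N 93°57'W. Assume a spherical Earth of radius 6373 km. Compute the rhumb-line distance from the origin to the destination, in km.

1235 km

Δψ = ln[tan(π/4+φ₂/2)/tan(π/4+φ₁/2)] = -0.0159;  Δφ = -0.0154 rad,  Δλ = +0.1987 rad
q = Δφ/Δψ = 0.9720
d = R·√(Δφ² + q²Δλ²) = 6373·0.19373 = 1235 km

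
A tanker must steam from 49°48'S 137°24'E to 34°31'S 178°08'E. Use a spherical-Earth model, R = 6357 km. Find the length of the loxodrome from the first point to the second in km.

3731 km

Rhumb course C = atan2(Δλ, Δψ) with Δψ = ln[tan(π/4+φ₂/2)/tan(π/4+φ₁/2)] = +0.3627, Δλ = +0.7109 → C = 62.97°
d = R·|Δφ| / |cos C| = 6357·0.26674 / 0.45445 = 3731 km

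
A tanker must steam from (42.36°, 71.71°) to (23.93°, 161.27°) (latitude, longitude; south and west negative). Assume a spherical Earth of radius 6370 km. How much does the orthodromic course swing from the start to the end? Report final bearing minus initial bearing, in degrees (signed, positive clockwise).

Initial bearing θ₁ = atan2(sin Δλ cos φ₂, cos φ₁ sin φ₂ − sin φ₁ cos φ₂ cos Δλ) = 72.11°
Final bearing θ₂ = (initial bearing from the destination back to the start) + 180° = 129.71°
Δθ = θ₂ − θ₁ = +57.6°

+57.6°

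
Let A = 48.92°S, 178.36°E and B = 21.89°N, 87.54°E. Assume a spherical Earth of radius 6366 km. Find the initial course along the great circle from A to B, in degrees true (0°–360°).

284.2°

θ = atan2( sin Δλ·cos φ₂ ,  cos φ₁ sin φ₂ − sin φ₁ cos φ₂ cos Δλ )
  = atan2(-0.9278, +0.2350) = 284.21°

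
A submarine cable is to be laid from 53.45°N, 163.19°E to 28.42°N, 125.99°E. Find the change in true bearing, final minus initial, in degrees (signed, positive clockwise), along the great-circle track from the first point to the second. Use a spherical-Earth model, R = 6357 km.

At departure: θ₁ = atan2(sin Δλ cos φ₂, cos φ₁ sin φ₂ − sin φ₁ cos φ₂ cos Δλ) = 242.29°
At arrival: θ₂ = atan2(sin Δλ cos φ₁, −cos φ₂ sin φ₁ + sin φ₂ cos φ₁ cos Δλ) = 216.83°
Δθ = θ₂ − θ₁ = -25.5°

-25.5°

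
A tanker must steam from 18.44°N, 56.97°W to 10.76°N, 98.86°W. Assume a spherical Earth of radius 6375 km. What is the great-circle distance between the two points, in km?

4580 km

cos σ = sin φ₁ sin φ₂ + cos φ₁ cos φ₂ cos Δλ
      = sin(18.44°)sin(10.76°) + cos(18.44°)cos(10.76°)cos(-41.89°) = 0.7528
σ = 41.163° → d = Rσ = 6375·0.71843 = 4580 km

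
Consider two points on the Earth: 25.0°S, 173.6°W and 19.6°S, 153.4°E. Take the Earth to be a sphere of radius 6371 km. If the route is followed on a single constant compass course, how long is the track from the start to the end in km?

3446 km

Δψ = ln[tan(π/4+φ₂/2)/tan(π/4+φ₁/2)] = +0.1019;  Δφ = +0.0942 rad,  Δλ = -0.5760 rad
q = Δφ/Δψ = 0.9248
d = R·√(Δφ² + q²Δλ²) = 6371·0.54089 = 3446 km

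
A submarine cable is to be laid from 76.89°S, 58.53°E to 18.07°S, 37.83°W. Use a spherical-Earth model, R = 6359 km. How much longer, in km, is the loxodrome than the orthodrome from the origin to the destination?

Great circle: cos σ = sin φ₁ sin φ₂ + cos φ₁ cos φ₂ cos Δλ,  σ = 1.2889 rad → d_gc = 8195.9 km
Rhumb line: Δψ = +1.8429, q = Δφ/Δψ = 0.5571, d_rh = R√(Δφ²+q²Δλ²) = 8838.0 km
Excess = 8838.0 − 8195.9 = 642.1 ≈ 642 km

642 km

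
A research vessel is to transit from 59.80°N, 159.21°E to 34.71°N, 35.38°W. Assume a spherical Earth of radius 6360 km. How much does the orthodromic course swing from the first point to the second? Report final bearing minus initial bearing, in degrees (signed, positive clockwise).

+160.7°

Initial bearing θ₁ = atan2(sin Δλ cos φ₂, cos φ₁ sin φ₂ − sin φ₁ cos φ₂ cos Δλ) = 12.00°
Final bearing θ₂ = (initial bearing from the destination back to the start) + 180° = 172.69°
Δθ = θ₂ − θ₁ = +160.7°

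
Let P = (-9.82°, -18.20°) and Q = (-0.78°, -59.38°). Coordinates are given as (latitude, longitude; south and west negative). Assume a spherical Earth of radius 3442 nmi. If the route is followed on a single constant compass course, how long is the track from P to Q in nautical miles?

2520 nmi

Rhumb course C = atan2(Δλ, Δψ) with Δψ = ln[tan(π/4+φ₂/2)/tan(π/4+φ₁/2)] = +0.1586, Δλ = -0.7187 → C = 282.45°
d = R·|Δφ| / |cos C| = 3442·0.15778 / 0.21551 = 2520 nmi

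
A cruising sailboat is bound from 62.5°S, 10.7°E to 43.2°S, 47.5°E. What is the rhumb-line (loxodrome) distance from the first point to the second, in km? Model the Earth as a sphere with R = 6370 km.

Δψ = ln[tan(π/4+φ₂/2)/tan(π/4+φ₁/2)] = +0.5701;  Δφ = +0.3368 rad,  Δλ = +0.6423 rad
q = Δφ/Δψ = 0.5909
d = R·√(Δφ² + q²Δλ²) = 6370·0.50743 = 3232 km

3232 km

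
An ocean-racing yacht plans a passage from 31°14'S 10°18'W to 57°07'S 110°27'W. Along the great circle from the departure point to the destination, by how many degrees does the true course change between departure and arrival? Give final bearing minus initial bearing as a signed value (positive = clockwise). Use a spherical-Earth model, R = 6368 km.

+81.0°

Initial bearing θ₁ = atan2(sin Δλ cos φ₂, cos φ₁ sin φ₂ − sin φ₁ cos φ₂ cos Δλ) = 214.84°
Final bearing θ₂ = (initial bearing from the destination back to the start) + 180° = 295.87°
Δθ = θ₂ − θ₁ = +81.0°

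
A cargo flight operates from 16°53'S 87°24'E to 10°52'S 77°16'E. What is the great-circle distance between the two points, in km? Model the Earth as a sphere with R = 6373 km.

1282 km

Haversine: a = sin²(Δφ/2)+cos φ₁ cos φ₂ sin²(Δλ/2) = 0.01008;  σ = 2·atan2(√a,√(1−a))
σ = 11.526° → d = Rσ = 6373·0.20118 = 1282 km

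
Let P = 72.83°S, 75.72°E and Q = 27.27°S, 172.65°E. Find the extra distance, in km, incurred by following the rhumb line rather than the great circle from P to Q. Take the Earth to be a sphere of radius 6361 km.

Great circle: cos σ = sin φ₁ sin φ₂ + cos φ₁ cos φ₂ cos Δλ,  σ = 1.1526 rad → d_gc = 7331.75 km
Rhumb line: Δψ = +1.3957, q = Δφ/Δψ = 0.5697, d_rh = R√(Δφ²+q²Δλ²) = 7948.24 km
Excess = 7948.24 − 7331.75 = 616.49 ≈ 616 km

616 km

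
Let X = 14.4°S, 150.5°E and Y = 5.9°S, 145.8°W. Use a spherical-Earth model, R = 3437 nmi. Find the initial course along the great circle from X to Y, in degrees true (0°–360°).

89.4°

N = sin Δλ·cos φ₂ = +0.8917;  D = cos φ₁ sin φ₂ − sin φ₁ cos φ₂ cos Δλ = +0.0100
initial course = atan2(N, D) = 89.35°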